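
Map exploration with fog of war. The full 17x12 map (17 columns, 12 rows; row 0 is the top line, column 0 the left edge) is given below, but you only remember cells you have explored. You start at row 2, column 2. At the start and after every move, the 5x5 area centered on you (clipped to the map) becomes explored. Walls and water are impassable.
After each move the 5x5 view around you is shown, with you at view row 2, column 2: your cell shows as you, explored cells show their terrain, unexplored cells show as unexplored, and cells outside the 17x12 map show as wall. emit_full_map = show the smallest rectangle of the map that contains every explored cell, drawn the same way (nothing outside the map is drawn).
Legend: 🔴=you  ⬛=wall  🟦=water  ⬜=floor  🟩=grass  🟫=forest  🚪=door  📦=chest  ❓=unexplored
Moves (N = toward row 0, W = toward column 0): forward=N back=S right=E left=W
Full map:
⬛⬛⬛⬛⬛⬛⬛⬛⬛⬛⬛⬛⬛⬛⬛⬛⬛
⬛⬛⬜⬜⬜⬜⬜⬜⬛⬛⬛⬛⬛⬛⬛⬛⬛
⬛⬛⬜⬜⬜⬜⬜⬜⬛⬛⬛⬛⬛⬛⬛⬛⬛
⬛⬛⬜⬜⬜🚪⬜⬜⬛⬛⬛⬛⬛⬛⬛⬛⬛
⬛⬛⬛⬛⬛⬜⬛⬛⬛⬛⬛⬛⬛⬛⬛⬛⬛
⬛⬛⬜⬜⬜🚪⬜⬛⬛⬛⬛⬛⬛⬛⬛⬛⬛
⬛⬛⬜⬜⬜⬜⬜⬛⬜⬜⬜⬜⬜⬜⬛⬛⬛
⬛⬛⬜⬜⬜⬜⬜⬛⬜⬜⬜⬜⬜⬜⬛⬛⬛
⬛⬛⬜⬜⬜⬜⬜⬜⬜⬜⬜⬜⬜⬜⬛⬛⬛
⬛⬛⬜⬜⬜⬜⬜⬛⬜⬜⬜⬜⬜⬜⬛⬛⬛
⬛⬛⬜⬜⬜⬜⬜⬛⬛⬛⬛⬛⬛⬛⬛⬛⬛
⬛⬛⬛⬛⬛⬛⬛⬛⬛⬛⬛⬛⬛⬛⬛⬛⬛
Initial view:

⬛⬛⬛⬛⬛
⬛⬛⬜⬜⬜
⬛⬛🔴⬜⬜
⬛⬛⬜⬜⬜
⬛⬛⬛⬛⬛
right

⬛⬛⬛⬛⬛
⬛⬜⬜⬜⬜
⬛⬜🔴⬜⬜
⬛⬜⬜⬜🚪
⬛⬛⬛⬛⬜

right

⬛⬛⬛⬛⬛
⬜⬜⬜⬜⬜
⬜⬜🔴⬜⬜
⬜⬜⬜🚪⬜
⬛⬛⬛⬜⬛

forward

⬛⬛⬛⬛⬛
⬛⬛⬛⬛⬛
⬜⬜🔴⬜⬜
⬜⬜⬜⬜⬜
⬜⬜⬜🚪⬜

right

⬛⬛⬛⬛⬛
⬛⬛⬛⬛⬛
⬜⬜🔴⬜⬜
⬜⬜⬜⬜⬜
⬜⬜🚪⬜⬜

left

⬛⬛⬛⬛⬛
⬛⬛⬛⬛⬛
⬜⬜🔴⬜⬜
⬜⬜⬜⬜⬜
⬜⬜⬜🚪⬜

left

⬛⬛⬛⬛⬛
⬛⬛⬛⬛⬛
⬛⬜🔴⬜⬜
⬛⬜⬜⬜⬜
⬛⬜⬜⬜🚪

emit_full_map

⬛⬛⬛⬛⬛⬛⬛⬛
⬛⬛⬜🔴⬜⬜⬜⬜
⬛⬛⬜⬜⬜⬜⬜⬜
⬛⬛⬜⬜⬜🚪⬜⬜
⬛⬛⬛⬛⬛⬜⬛❓

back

⬛⬛⬛⬛⬛
⬛⬜⬜⬜⬜
⬛⬜🔴⬜⬜
⬛⬜⬜⬜🚪
⬛⬛⬛⬛⬜

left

⬛⬛⬛⬛⬛
⬛⬛⬜⬜⬜
⬛⬛🔴⬜⬜
⬛⬛⬜⬜⬜
⬛⬛⬛⬛⬛

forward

⬛⬛⬛⬛⬛
⬛⬛⬛⬛⬛
⬛⬛🔴⬜⬜
⬛⬛⬜⬜⬜
⬛⬛⬜⬜⬜

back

⬛⬛⬛⬛⬛
⬛⬛⬜⬜⬜
⬛⬛🔴⬜⬜
⬛⬛⬜⬜⬜
⬛⬛⬛⬛⬛

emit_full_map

⬛⬛⬛⬛⬛⬛⬛⬛
⬛⬛⬜⬜⬜⬜⬜⬜
⬛⬛🔴⬜⬜⬜⬜⬜
⬛⬛⬜⬜⬜🚪⬜⬜
⬛⬛⬛⬛⬛⬜⬛❓


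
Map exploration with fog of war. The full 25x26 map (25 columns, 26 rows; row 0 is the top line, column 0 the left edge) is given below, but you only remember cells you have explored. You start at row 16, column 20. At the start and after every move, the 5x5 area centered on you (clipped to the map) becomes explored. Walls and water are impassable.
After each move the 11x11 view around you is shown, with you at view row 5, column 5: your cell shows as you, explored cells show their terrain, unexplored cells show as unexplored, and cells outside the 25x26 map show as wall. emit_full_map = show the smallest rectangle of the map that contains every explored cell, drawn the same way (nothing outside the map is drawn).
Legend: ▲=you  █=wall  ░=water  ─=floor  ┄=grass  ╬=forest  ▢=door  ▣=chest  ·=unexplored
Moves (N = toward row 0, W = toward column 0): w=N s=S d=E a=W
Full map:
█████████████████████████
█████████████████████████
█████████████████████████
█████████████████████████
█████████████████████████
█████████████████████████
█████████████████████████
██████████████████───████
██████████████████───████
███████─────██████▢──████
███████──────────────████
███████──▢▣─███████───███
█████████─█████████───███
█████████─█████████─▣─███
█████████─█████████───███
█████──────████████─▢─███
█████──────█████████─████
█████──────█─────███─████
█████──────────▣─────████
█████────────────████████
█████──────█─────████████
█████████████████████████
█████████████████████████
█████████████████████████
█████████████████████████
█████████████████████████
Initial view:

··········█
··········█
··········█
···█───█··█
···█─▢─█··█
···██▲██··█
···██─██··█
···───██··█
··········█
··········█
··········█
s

··········█
··········█
···█───█··█
···█─▢─█··█
···██─██··█
···██▲██··█
···───██··█
···█████··█
··········█
··········█
··········█

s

··········█
···█───█··█
···█─▢─█··█
···██─██··█
···██─██··█
···──▲██··█
···█████··█
···█████··█
··········█
··········█
··········█

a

···········
····█───█··
····█─▢─█··
···███─██··
···███─██··
···──▲─██··
···██████··
···██████··
···········
···········
···········

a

···········
·····█───█·
·····█─▢─█·
···████─██·
···─███─██·
···──▲──██·
···─██████·
···─██████·
···········
···········
···········

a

···········
······█───█
······█─▢─█
···█████─██
···──███─██
···▣─▲───██
···──██████
···──██████
···········
···········
···········

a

···········
·······█───
·······█─▢─
···██████─█
···───███─█
···─▣▲────█
···───█████
···───█████
···········
···········
···········

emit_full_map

····█───█
····█─▢─█
██████─██
───███─██
─▣▲────██
───██████
───██████

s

·······█───
·······█─▢─
···██████─█
···───███─█
···─▣─────█
···──▲█████
···───█████
···█████···
···········
···········
···········

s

·······█─▢─
···██████─█
···───███─█
···─▣─────█
···───█████
···──▲█████
···█████···
···█████···
···········
···········
···········

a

········█─▢
····██████─
····───███─
···──▣─────
···────████
···──▲─████
···██████··
···██████··
···········
···········
···········

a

·········█─
·····██████
·····───███
···───▣────
···─────███
···──▲──███
···███████·
···███████·
···········
···········
···········

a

··········█
······█████
······───██
···────▣───
···──────██
···█─▲───██
···████████
···████████
···········
···········
···········

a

···········
·······████
·······───█
···─────▣──
···───────█
···─█▲────█
···████████
···████████
···········
···········
···········

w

···········
···········
·······████
···─█─────█
···─────▣──
···──▲────█
···─█─────█
···████████
···████████
···········
···········

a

···········
···········
········███
···──█─────
···──────▣─
···──▲─────
···──█─────
···████████
····███████
···········
···········

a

···········
···········
·········██
···───█────
···───────▣
···──▲─────
···───█────
···████████
·····██████
···········
···········

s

···········
·········██
···───█────
···───────▣
···────────
···──▲█────
···████████
···████████
···········
···········
···········

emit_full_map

··········█───█
··········█─▢─█
······██████─██
───█─────███─██
───────▣─────██
─────────██████
──▲█─────██████
███████████····
███████████····

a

···········
··········█
····───█───
···────────
···────────
···──▲─█───
···████████
···████████
···········
···········
···········

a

···········
···········
·····───█──
···────────
···────────
···──▲──█──
···████████
···████████
···········
···········
···········

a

···········
···········
······───█─
···────────
···────────
···──▲───█─
···████████
···████████
···········
···········
···········

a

···········
···········
·······───█
···█───────
···█───────
···█─▲────█
···████████
···████████
···········
···········
···········

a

···········
···········
········───
···██──────
···██──────
···██▲─────
···████████
···████████
···········
···········
···········

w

···········
···········
···········
···██──────
···██──────
···██▲─────
···██──────
···████████
···████████
···········
···········

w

···········
···········
···········
···██───···
···██──────
···██▲─────
···██──────
···██──────
···████████
···████████
···········

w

···········
···········
···········
···██───···
···██───···
···██▲─────
···██──────
···██──────
···██──────
···████████
···████████

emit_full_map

···············█───█
██───··········█─▢─█
██───······██████─██
██▲─────█─────███─██
██──────────▣─────██
██────────────██████
██──────█─────██████
████████████████····
████████████████····

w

···········
···········
···········
···█████···
···██───···
···██▲──···
···██──────
···██──────
···██──────
···██──────
···████████

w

···········
···········
···········
···█████···
···█████···
···██▲──···
···██───···
···██──────
···██──────
···██──────
···██──────

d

···········
···········
···········
··██████···
··██████···
··██─▲──···
··██────···
··██──────█
··██───────
··██───────
··██──────█

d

···········
···········
···········
·██████─···
·██████─···
·██──▲──···
·██─────···
·██──────█─
·██────────
·██────────
·██──────█─

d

···········
···········
···········
██████─█···
██████─█···
██───▲──···
██──────···
██──────█──
██─────────
██─────────
██──────█──

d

···········
···········
···········
█████─██···
█████─██···
█────▲─█···
█──────█··█
█──────█───
█──────────
█──────────
█──────█───

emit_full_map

██████─██···········
██████─██······█───█
██────▲─█······█─▢─█
██──────█··██████─██
██──────█─────███─██
██──────────▣─────██
██────────────██████
██──────█─────██████
████████████████····
████████████████····


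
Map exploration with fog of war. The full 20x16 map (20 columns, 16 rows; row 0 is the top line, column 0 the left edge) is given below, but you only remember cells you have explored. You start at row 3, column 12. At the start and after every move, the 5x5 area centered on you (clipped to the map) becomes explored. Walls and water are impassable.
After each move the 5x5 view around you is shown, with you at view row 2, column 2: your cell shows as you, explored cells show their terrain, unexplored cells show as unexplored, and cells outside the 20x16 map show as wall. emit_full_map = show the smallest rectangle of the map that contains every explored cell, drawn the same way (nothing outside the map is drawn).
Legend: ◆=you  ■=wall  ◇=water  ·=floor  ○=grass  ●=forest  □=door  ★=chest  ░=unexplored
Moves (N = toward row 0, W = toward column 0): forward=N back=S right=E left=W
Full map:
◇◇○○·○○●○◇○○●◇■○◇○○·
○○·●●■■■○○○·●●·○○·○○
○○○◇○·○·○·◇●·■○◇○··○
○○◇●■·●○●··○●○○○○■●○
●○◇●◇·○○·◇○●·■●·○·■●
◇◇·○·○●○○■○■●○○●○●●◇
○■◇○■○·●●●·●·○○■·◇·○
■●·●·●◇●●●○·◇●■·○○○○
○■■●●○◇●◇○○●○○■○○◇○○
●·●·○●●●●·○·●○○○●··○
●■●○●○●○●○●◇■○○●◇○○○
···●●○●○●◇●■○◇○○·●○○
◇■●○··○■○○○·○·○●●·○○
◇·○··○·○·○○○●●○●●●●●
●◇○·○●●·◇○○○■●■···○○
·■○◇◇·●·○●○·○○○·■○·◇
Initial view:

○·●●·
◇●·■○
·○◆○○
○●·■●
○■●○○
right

·●●·○
●·■○◇
○●◆○○
●·■●·
■●○○●

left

○·●●·
◇●·■○
·○◆○○
○●·■●
○■●○○

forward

○○●◇■
○·●●·
◇●◆■○
·○●○○
○●·■●

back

○·●●·
◇●·■○
·○◆○○
○●·■●
○■●○○

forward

○○●◇■
○·●●·
◇●◆■○
·○●○○
○●·■●

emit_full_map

○○●◇■░
○·●●·○
◇●◆■○◇
·○●○○○
○●·■●·
○■●○○●


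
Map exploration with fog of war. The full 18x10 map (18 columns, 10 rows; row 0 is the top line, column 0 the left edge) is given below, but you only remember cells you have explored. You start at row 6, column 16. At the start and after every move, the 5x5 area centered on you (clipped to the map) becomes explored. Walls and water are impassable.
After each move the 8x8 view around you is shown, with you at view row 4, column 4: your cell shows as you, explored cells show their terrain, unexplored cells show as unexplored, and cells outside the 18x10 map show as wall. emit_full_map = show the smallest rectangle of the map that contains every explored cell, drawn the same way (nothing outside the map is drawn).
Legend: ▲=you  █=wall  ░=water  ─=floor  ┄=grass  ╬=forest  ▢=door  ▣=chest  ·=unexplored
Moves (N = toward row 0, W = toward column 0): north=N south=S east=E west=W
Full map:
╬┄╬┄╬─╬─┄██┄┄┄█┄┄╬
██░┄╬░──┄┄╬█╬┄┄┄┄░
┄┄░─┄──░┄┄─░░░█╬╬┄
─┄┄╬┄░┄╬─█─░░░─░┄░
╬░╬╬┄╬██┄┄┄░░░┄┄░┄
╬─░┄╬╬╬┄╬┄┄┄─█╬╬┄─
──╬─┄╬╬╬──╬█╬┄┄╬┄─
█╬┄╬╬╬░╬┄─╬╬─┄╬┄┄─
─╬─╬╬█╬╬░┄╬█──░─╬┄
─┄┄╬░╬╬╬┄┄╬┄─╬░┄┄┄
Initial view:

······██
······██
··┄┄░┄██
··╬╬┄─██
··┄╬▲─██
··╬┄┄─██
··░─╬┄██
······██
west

·······█
·······█
··░┄┄░┄█
··█╬╬┄─█
··┄┄▲┄─█
··┄╬┄┄─█
··─░─╬┄█
·······█

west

········
········
··░░┄┄░┄
··─█╬╬┄─
··╬┄▲╬┄─
··─┄╬┄┄─
··──░─╬┄
········

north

········
········
··░░─░┄·
··░░┄┄░┄
··─█▲╬┄─
··╬┄┄╬┄─
··─┄╬┄┄─
··──░─╬┄

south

········
··░░─░┄·
··░░┄┄░┄
··─█╬╬┄─
··╬┄▲╬┄─
··─┄╬┄┄─
··──░─╬┄
········

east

·······█
·░░─░┄·█
·░░┄┄░┄█
·─█╬╬┄─█
·╬┄┄▲┄─█
·─┄╬┄┄─█
·──░─╬┄█
·······█

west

········
··░░─░┄·
··░░┄┄░┄
··─█╬╬┄─
··╬┄▲╬┄─
··─┄╬┄┄─
··──░─╬┄
········

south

··░░─░┄·
··░░┄┄░┄
··─█╬╬┄─
··╬┄┄╬┄─
··─┄▲┄┄─
··──░─╬┄
··─╬░┄┄·
████████

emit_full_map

░░─░┄·
░░┄┄░┄
─█╬╬┄─
╬┄┄╬┄─
─┄▲┄┄─
──░─╬┄
─╬░┄┄·

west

···░░─░┄
···░░┄┄░
··┄─█╬╬┄
··█╬┄┄╬┄
··╬─▲╬┄┄
··█──░─╬
··┄─╬░┄┄
████████

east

··░░─░┄·
··░░┄┄░┄
·┄─█╬╬┄─
·█╬┄┄╬┄─
·╬─┄▲┄┄─
·█──░─╬┄
·┄─╬░┄┄·
████████

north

········
··░░─░┄·
··░░┄┄░┄
·┄─█╬╬┄─
·█╬┄▲╬┄─
·╬─┄╬┄┄─
·█──░─╬┄
·┄─╬░┄┄·

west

········
···░░─░┄
··░░░┄┄░
··┄─█╬╬┄
··█╬▲┄╬┄
··╬─┄╬┄┄
··█──░─╬
··┄─╬░┄┄

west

········
····░░─░
··┄░░░┄┄
··┄┄─█╬╬
··╬█▲┄┄╬
··╬╬─┄╬┄
··╬█──░─
···┄─╬░┄

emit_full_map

··░░─░┄·
┄░░░┄┄░┄
┄┄─█╬╬┄─
╬█▲┄┄╬┄─
╬╬─┄╬┄┄─
╬█──░─╬┄
·┄─╬░┄┄·

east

········
···░░─░┄
·┄░░░┄┄░
·┄┄─█╬╬┄
·╬█╬▲┄╬┄
·╬╬─┄╬┄┄
·╬█──░─╬
··┄─╬░┄┄

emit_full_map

··░░─░┄·
┄░░░┄┄░┄
┄┄─█╬╬┄─
╬█╬▲┄╬┄─
╬╬─┄╬┄┄─
╬█──░─╬┄
·┄─╬░┄┄·


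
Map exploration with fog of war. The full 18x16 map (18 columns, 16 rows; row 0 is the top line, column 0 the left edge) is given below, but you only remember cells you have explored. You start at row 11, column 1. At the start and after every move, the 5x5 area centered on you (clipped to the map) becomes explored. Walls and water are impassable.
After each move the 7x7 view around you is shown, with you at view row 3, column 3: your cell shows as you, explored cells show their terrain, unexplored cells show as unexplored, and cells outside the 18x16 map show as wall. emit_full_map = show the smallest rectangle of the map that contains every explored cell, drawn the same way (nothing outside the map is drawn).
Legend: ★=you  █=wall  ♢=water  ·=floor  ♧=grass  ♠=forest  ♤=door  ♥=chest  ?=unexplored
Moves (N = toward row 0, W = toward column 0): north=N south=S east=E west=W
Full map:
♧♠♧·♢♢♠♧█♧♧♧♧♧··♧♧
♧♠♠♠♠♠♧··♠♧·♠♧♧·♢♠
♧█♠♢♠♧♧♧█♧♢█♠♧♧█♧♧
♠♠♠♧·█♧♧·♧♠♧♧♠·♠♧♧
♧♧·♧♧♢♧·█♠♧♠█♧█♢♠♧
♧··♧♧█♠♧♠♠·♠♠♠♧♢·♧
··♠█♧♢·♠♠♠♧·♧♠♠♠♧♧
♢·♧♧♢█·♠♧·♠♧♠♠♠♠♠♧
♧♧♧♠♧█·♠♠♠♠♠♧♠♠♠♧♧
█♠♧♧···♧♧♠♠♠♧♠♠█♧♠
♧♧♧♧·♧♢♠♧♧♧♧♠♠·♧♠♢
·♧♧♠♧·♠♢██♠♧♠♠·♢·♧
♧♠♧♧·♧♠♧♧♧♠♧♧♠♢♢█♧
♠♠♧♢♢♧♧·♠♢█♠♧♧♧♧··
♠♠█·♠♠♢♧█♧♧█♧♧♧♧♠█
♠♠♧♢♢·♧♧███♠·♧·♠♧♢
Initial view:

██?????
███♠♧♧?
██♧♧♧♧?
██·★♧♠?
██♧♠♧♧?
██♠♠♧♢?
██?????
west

███????
████♠♧♧
███♧♧♧♧
███★♧♧♠
███♧♠♧♧
███♠♠♧♢
███????

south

████♠♧♧
███♧♧♧♧
███·♧♧♠
███★♠♧♧
███♠♠♧♢
███♠♠█?
███????

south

███♧♧♧♧
███·♧♧♠
███♧♠♧♧
███★♠♧♢
███♠♠█?
███♠♠♧?
███████

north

████♠♧♧
███♧♧♧♧
███·♧♧♠
███★♠♧♧
███♠♠♧♢
███♠♠█?
███♠♠♧?

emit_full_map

█♠♧♧
♧♧♧♧
·♧♧♠
★♠♧♧
♠♠♧♢
♠♠█?
♠♠♧?

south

███♧♧♧♧
███·♧♧♠
███♧♠♧♧
███★♠♧♢
███♠♠█?
███♠♠♧?
███████

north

████♠♧♧
███♧♧♧♧
███·♧♧♠
███★♠♧♧
███♠♠♧♢
███♠♠█?
███♠♠♧?

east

███♠♧♧?
██♧♧♧♧?
██·♧♧♠?
██♧★♧♧?
██♠♠♧♢?
██♠♠█·?
██♠♠♧??

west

████♠♧♧
███♧♧♧♧
███·♧♧♠
███★♠♧♧
███♠♠♧♢
███♠♠█·
███♠♠♧?

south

███♧♧♧♧
███·♧♧♠
███♧♠♧♧
███★♠♧♢
███♠♠█·
███♠♠♧?
███████

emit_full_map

█♠♧♧
♧♧♧♧
·♧♧♠
♧♠♧♧
★♠♧♢
♠♠█·
♠♠♧?

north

████♠♧♧
███♧♧♧♧
███·♧♧♠
███★♠♧♧
███♠♠♧♢
███♠♠█·
███♠♠♧?

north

███????
████♠♧♧
███♧♧♧♧
███★♧♧♠
███♧♠♧♧
███♠♠♧♢
███♠♠█·


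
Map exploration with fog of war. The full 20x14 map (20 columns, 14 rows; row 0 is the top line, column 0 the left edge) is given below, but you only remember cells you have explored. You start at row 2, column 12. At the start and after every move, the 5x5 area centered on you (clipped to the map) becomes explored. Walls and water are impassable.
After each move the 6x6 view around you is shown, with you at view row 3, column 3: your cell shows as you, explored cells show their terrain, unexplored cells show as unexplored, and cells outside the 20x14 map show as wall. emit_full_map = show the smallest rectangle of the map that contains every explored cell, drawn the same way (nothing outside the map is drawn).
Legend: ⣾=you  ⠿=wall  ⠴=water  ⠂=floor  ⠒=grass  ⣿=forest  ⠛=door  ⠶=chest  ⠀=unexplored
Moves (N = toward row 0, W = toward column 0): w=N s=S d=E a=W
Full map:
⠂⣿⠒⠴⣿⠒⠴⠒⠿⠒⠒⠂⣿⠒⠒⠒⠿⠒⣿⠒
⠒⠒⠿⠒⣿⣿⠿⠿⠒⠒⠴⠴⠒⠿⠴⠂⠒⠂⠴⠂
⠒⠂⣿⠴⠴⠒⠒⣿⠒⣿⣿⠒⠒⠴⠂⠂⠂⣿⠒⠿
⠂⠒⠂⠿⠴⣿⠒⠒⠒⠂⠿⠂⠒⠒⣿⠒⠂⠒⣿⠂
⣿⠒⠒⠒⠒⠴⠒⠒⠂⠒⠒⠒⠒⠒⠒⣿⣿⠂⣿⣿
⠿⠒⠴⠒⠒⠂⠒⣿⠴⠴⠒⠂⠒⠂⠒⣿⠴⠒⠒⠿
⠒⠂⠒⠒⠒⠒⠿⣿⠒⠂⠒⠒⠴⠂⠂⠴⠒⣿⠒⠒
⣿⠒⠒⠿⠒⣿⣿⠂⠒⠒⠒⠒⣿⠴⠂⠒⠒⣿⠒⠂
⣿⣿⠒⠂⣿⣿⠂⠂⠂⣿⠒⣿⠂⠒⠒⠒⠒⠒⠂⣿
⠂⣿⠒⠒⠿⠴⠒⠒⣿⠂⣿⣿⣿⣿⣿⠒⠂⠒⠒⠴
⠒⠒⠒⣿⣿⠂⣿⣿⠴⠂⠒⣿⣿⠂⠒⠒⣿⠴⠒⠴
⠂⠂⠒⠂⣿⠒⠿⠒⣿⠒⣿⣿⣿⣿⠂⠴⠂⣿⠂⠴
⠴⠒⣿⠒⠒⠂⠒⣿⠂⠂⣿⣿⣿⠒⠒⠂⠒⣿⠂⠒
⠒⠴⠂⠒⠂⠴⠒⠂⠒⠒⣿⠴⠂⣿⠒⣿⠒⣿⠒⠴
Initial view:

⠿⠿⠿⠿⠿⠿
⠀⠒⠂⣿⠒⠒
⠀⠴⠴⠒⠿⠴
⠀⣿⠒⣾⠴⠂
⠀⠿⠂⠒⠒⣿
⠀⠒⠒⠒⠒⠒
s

⠀⠒⠂⣿⠒⠒
⠀⠴⠴⠒⠿⠴
⠀⣿⠒⠒⠴⠂
⠀⠿⠂⣾⠒⣿
⠀⠒⠒⠒⠒⠒
⠀⠒⠂⠒⠂⠒

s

⠀⠴⠴⠒⠿⠴
⠀⣿⠒⠒⠴⠂
⠀⠿⠂⠒⠒⣿
⠀⠒⠒⣾⠒⠒
⠀⠒⠂⠒⠂⠒
⠀⠒⠒⠴⠂⠂

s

⠀⣿⠒⠒⠴⠂
⠀⠿⠂⠒⠒⣿
⠀⠒⠒⠒⠒⠒
⠀⠒⠂⣾⠂⠒
⠀⠒⠒⠴⠂⠂
⠀⠒⠒⣿⠴⠂

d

⣿⠒⠒⠴⠂⠀
⠿⠂⠒⠒⣿⠒
⠒⠒⠒⠒⠒⣿
⠒⠂⠒⣾⠒⣿
⠒⠒⠴⠂⠂⠴
⠒⠒⣿⠴⠂⠒

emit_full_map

⠒⠂⣿⠒⠒⠀
⠴⠴⠒⠿⠴⠀
⣿⠒⠒⠴⠂⠀
⠿⠂⠒⠒⣿⠒
⠒⠒⠒⠒⠒⣿
⠒⠂⠒⣾⠒⣿
⠒⠒⠴⠂⠂⠴
⠒⠒⣿⠴⠂⠒

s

⠿⠂⠒⠒⣿⠒
⠒⠒⠒⠒⠒⣿
⠒⠂⠒⠂⠒⣿
⠒⠒⠴⣾⠂⠴
⠒⠒⣿⠴⠂⠒
⠀⣿⠂⠒⠒⠒

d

⠂⠒⠒⣿⠒⠀
⠒⠒⠒⠒⣿⣿
⠂⠒⠂⠒⣿⠴
⠒⠴⠂⣾⠴⠒
⠒⣿⠴⠂⠒⠒
⣿⠂⠒⠒⠒⠒

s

⠒⠒⠒⠒⣿⣿
⠂⠒⠂⠒⣿⠴
⠒⠴⠂⠂⠴⠒
⠒⣿⠴⣾⠒⠒
⣿⠂⠒⠒⠒⠒
⠀⣿⣿⣿⠒⠂

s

⠂⠒⠂⠒⣿⠴
⠒⠴⠂⠂⠴⠒
⠒⣿⠴⠂⠒⠒
⣿⠂⠒⣾⠒⠒
⠀⣿⣿⣿⠒⠂
⠀⣿⠂⠒⠒⣿

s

⠒⠴⠂⠂⠴⠒
⠒⣿⠴⠂⠒⠒
⣿⠂⠒⠒⠒⠒
⠀⣿⣿⣾⠒⠂
⠀⣿⠂⠒⠒⣿
⠀⣿⣿⠂⠴⠂

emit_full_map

⠒⠂⣿⠒⠒⠀⠀
⠴⠴⠒⠿⠴⠀⠀
⣿⠒⠒⠴⠂⠀⠀
⠿⠂⠒⠒⣿⠒⠀
⠒⠒⠒⠒⠒⣿⣿
⠒⠂⠒⠂⠒⣿⠴
⠒⠒⠴⠂⠂⠴⠒
⠒⠒⣿⠴⠂⠒⠒
⠀⣿⠂⠒⠒⠒⠒
⠀⠀⣿⣿⣾⠒⠂
⠀⠀⣿⠂⠒⠒⣿
⠀⠀⣿⣿⠂⠴⠂

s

⠒⣿⠴⠂⠒⠒
⣿⠂⠒⠒⠒⠒
⠀⣿⣿⣿⠒⠂
⠀⣿⠂⣾⠒⣿
⠀⣿⣿⠂⠴⠂
⠀⣿⠒⠒⠂⠒

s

⣿⠂⠒⠒⠒⠒
⠀⣿⣿⣿⠒⠂
⠀⣿⠂⠒⠒⣿
⠀⣿⣿⣾⠴⠂
⠀⣿⠒⠒⠂⠒
⠀⠂⣿⠒⣿⠒

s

⠀⣿⣿⣿⠒⠂
⠀⣿⠂⠒⠒⣿
⠀⣿⣿⠂⠴⠂
⠀⣿⠒⣾⠂⠒
⠀⠂⣿⠒⣿⠒
⠿⠿⠿⠿⠿⠿

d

⣿⣿⣿⠒⠂⠀
⣿⠂⠒⠒⣿⠴
⣿⣿⠂⠴⠂⣿
⣿⠒⠒⣾⠒⣿
⠂⣿⠒⣿⠒⣿
⠿⠿⠿⠿⠿⠿

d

⣿⣿⠒⠂⠀⠀
⠂⠒⠒⣿⠴⠒
⣿⠂⠴⠂⣿⠂
⠒⠒⠂⣾⣿⠂
⣿⠒⣿⠒⣿⠒
⠿⠿⠿⠿⠿⠿

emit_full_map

⠒⠂⣿⠒⠒⠀⠀⠀⠀
⠴⠴⠒⠿⠴⠀⠀⠀⠀
⣿⠒⠒⠴⠂⠀⠀⠀⠀
⠿⠂⠒⠒⣿⠒⠀⠀⠀
⠒⠒⠒⠒⠒⣿⣿⠀⠀
⠒⠂⠒⠂⠒⣿⠴⠀⠀
⠒⠒⠴⠂⠂⠴⠒⠀⠀
⠒⠒⣿⠴⠂⠒⠒⠀⠀
⠀⣿⠂⠒⠒⠒⠒⠀⠀
⠀⠀⣿⣿⣿⠒⠂⠀⠀
⠀⠀⣿⠂⠒⠒⣿⠴⠒
⠀⠀⣿⣿⠂⠴⠂⣿⠂
⠀⠀⣿⠒⠒⠂⣾⣿⠂
⠀⠀⠂⣿⠒⣿⠒⣿⠒

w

⠒⠒⠒⠒⠀⠀
⣿⣿⠒⠂⠒⠒
⠂⠒⠒⣿⠴⠒
⣿⠂⠴⣾⣿⠂
⠒⠒⠂⠒⣿⠂
⣿⠒⣿⠒⣿⠒

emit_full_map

⠒⠂⣿⠒⠒⠀⠀⠀⠀
⠴⠴⠒⠿⠴⠀⠀⠀⠀
⣿⠒⠒⠴⠂⠀⠀⠀⠀
⠿⠂⠒⠒⣿⠒⠀⠀⠀
⠒⠒⠒⠒⠒⣿⣿⠀⠀
⠒⠂⠒⠂⠒⣿⠴⠀⠀
⠒⠒⠴⠂⠂⠴⠒⠀⠀
⠒⠒⣿⠴⠂⠒⠒⠀⠀
⠀⣿⠂⠒⠒⠒⠒⠀⠀
⠀⠀⣿⣿⣿⠒⠂⠒⠒
⠀⠀⣿⠂⠒⠒⣿⠴⠒
⠀⠀⣿⣿⠂⠴⣾⣿⠂
⠀⠀⣿⠒⠒⠂⠒⣿⠂
⠀⠀⠂⣿⠒⣿⠒⣿⠒


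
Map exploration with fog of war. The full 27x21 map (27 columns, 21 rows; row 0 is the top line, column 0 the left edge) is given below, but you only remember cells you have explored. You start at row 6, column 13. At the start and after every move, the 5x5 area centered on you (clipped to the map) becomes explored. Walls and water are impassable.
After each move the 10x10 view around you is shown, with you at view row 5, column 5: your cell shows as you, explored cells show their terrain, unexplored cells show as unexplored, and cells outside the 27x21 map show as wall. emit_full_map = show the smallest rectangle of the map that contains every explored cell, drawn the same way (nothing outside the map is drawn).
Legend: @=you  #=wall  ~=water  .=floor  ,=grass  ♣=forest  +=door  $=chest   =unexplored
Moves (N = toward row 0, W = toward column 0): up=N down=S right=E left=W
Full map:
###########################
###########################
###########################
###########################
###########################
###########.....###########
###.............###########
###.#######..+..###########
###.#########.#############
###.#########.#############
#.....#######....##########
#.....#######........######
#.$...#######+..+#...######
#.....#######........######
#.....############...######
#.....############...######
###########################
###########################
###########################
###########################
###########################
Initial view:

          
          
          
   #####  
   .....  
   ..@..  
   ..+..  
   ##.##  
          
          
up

          
          
          
   #####  
   #####  
   ..@..  
   .....  
   ..+..  
   ##.##  
          

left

          
          
          
   ###### 
   ###### 
   #.@... 
   ...... 
   #..+.. 
    ##.## 
          

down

          
          
   ###### 
   ###### 
   #..... 
   ..@... 
   #..+.. 
   ###.## 
          
          

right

          
          
  ######  
  ######  
  #.....  
  ...@..  
  #..+..  
  ###.##  
          
          

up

          
          
          
  ######  
  ######  
  #..@..  
  ......  
  #..+..  
  ###.##  
          

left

          
          
          
   ###### 
   ###### 
   #.@... 
   ...... 
   #..+.. 
   ###.## 
          

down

          
          
   ###### 
   ###### 
   #..... 
   ..@... 
   #..+.. 
   ###.## 
          
          

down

          
   ###### 
   ###### 
   #..... 
   ...... 
   #.@+.. 
   ###.## 
   ###.#  
          
          

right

          
  ######  
  ######  
  #.....  
  ......  
  #..@..  
  ###.##  
  ###.##  
          
          

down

  ######  
  ######  
  #.....  
  ......  
  #..+..  
  ###@##  
  ###.##  
   ##...  
          
          

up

          
  ######  
  ######  
  #.....  
  ......  
  #..@..  
  ###.##  
  ###.##  
   ##...  
          

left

          
   ###### 
   ###### 
   #..... 
   ...... 
   #.@+.. 
   ###.## 
   ###.## 
    ##... 
          

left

          
    ######
    ######
   ##.....
   .......
   ##@.+..
   ####.##
   ####.##
     ##...
          

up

          
          
    ######
   #######
   ##.....
   ..@....
   ##..+..
   ####.##
   ####.##
     ##...

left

          
          
     #####
   #######
   ###....
   ..@....
   ###..+.
   #####.#
    ####.#
      ##..

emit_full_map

  ######
########
###.....
..@.....
###..+..
#####.##
 ####.##
   ##...

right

          
          
    ######
  ########
  ###.....
  ...@....
  ###..+..
  #####.##
   ####.##
     ##...

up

          
          
          
   #######
  ########
  ###@....
  ........
  ###..+..
  #####.##
   ####.##

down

          
          
   #######
  ########
  ###.....
  ...@....
  ###..+..
  #####.##
   ####.##
     ##...

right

          
          
  ####### 
 ######## 
 ###..... 
 ....@... 
 ###..+.. 
 #####.## 
  ####.## 
    ##... 

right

          
          
 #######  
########  
###.....  
.....@..  
###..+..  
#####.##  
 ####.##  
   ##...  

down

          
 #######  
########  
###.....  
........  
###..@..  
#####.##  
 ####.##  
   ##...  
          

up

          
          
 #######  
########  
###.....  
.....@..  
###..+..  
#####.##  
 ####.##  
   ##...  

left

          
          
  ####### 
 ######## 
 ###..... 
 ....@... 
 ###..+.. 
 #####.## 
  ####.## 
    ##... 

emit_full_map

 #######
########
###.....
....@...
###..+..
#####.##
 ####.##
   ##...

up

          
          
          
  ####### 
 ######## 
 ###.@... 
 ........ 
 ###..+.. 
 #####.## 
  ####.## 

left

          
          
          
   #######
  ########
  ###@....
  ........
  ###..+..
  #####.##
   ####.##

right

          
          
          
  ####### 
 ######## 
 ###.@... 
 ........ 
 ###..+.. 
 #####.## 
  ####.## 

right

          
          
          
 #######  
########  
###..@..  
........  
###..+..  
#####.##  
 ####.##  

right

          
          
          
########  
########  
##...@.#  
.......#  
##..+..#  
####.##   
####.##   

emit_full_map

 ########
#########
###...@.#
........#
###..+..#
#####.## 
 ####.## 
   ##... 


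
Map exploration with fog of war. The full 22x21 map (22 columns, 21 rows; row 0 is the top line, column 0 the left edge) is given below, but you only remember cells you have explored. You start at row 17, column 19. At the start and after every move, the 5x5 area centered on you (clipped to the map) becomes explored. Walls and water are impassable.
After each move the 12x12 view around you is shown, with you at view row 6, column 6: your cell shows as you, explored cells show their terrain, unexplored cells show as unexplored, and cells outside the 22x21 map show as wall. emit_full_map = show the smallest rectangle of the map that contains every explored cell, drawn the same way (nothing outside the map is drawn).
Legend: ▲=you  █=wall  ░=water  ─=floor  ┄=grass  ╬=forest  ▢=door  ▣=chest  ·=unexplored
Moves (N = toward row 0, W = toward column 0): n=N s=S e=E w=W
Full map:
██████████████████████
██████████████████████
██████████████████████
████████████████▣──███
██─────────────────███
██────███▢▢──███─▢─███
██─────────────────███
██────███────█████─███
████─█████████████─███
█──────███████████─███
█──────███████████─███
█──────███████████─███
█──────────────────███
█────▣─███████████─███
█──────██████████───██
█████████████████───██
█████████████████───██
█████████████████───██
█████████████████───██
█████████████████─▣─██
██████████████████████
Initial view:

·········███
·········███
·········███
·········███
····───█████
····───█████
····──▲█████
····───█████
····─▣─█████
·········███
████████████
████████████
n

·········███
·········███
·········███
·········███
····───█████
····───█████
····──▲█████
····───█████
····───█████
····─▣─█████
·········███
████████████

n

·········███
·········███
·········███
·········███
····█─██████
····───█████
····──▲█████
····───█████
····───█████
····───█████
····─▣─█████
·········███

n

·········███
·········███
·········███
·········███
····──██████
····█─██████
····──▲█████
····───█████
····───█████
····───█████
····───█████
····─▣─█████

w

··········██
··········██
··········██
··········██
····───█████
····██─█████
····█─▲─████
····█───████
····█───████
·····───████
·····───████
·····─▣─████

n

··········██
··········██
··········██
··········██
····██─██·██
····───█████
····██▲█████
····█───████
····█───████
····█───████
·····───████
·····───████

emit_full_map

██─██·
───███
██▲███
█───██
█───██
█───██
·───██
·───██
·─▣─██

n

··········██
··········██
··········██
··········██
····██─██·██
····██─██·██
····──▲█████
····██─█████
····█───████
····█───████
····█───████
·····───████

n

··········██
··········██
··········██
··········██
····██─██·██
····██─██·██
····██▲██·██
····───█████
····██─█████
····█───████
····█───████
····█───████

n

··········██
··········██
··········██
··········██
····██─██·██
····██─██·██
····██▲██·██
····██─██·██
····───█████
····██─█████
····█───████
····█───████

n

··········██
··········██
··········██
··········██
····██─██·██
····██─██·██
····██▲██·██
····██─██·██
····██─██·██
····───█████
····██─█████
····█───████

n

··········██
··········██
··········██
··········██
····───██·██
····██─██·██
····██▲██·██
····██─██·██
····██─██·██
····██─██·██
····───█████
····██─█████

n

··········██
··········██
··········██
··········██
····─▢─██·██
····───██·██
····██▲██·██
····██─██·██
····██─██·██
····██─██·██
····██─██·██
····───█████

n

··········██
··········██
··········██
··········██
····───██·██
····─▢─██·██
····──▲██·██
····██─██·██
····██─██·██
····██─██·██
····██─██·██
····██─██·██

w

···········█
···········█
···········█
···········█
····────██·█
····█─▢─██·█
····──▲─██·█
····███─██·█
····███─██·█
·····██─██·█
·····██─██·█
·····██─██·█

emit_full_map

────██·
█─▢─██·
──▲─██·
███─██·
███─██·
·██─██·
·██─██·
·██─██·
·───███
·██─███
·█───██
·█───██
·█───██
··───██
··───██
··─▣─██

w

············
············
············
············
····─────██·
····██─▢─██·
····──▲──██·
····████─██·
····████─██·
······██─██·
······██─██·
······██─██·

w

············
············
············
············
····──────██
····███─▢─██
····──▲───██
····█████─██
····█████─██
·······██─██
·······██─██
·······██─██

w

············
············
············
············
····───────█
····─███─▢─█
····──▲────█
····─█████─█
····██████─█
········██─█
········██─█
········██─█

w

············
············
············
············
····────────
····──███─▢─
····──▲─────
····──█████─
····███████─
·········██─
·········██─
·········██─

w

············
············
············
············
····────────
····▢──███─▢
····──▲─────
····───█████
····████████
··········██
··········██
··········██

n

████████████
············
············
············
····█████···
····────────
····▢─▲███─▢
····────────
····───█████
····████████
··········██
··········██

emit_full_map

█████·······
─────────██·
▢─▲███─▢─██·
─────────██·
───█████─██·
████████─██·
······██─██·
······██─██·
······██─██·
······───███
······██─███
······█───██
······█───██
······█───██
·······───██
·······───██
·······─▣─██

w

████████████
············
············
············
····██████··
····────────
····▢▢▲─███─
····────────
····────████
·····███████
···········█
···········█

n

████████████
████████████
············
············
····█████···
····██████··
····──▲─────
····▢▢──███─
····────────
····────████
·····███████
···········█

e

████████████
████████████
············
············
···██████···
···██████···
···───▲─────
···▢▢──███─▢
···─────────
···────█████
····████████
··········██

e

████████████
████████████
············
············
··███████···
··███████···
··────▲─────
··▢▢──███─▢─
··──────────
··────█████─
···████████─
·········██─

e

████████████
████████████
············
············
·████████···
·███████▣···
·─────▲────█
·▢▢──███─▢─█
·──────────█
·────█████─█
··████████─█
········██─█

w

████████████
████████████
············
············
··████████··
··███████▣··
··────▲─────
··▢▢──███─▢─
··──────────
··────█████─
···████████─
·········██─

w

████████████
████████████
············
············
···████████·
···███████▣·
···───▲─────
···▢▢──███─▢
···─────────
···────█████
····████████
··········██

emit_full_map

████████·····
███████▣·····
───▲──────██·
▢▢──███─▢─██·
──────────██·
────█████─██·
·████████─██·
·······██─██·
·······██─██·
·······██─██·
·······───███
·······██─███
·······█───██
·······█───██
·······█───██
········───██
········───██
········─▣─██
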